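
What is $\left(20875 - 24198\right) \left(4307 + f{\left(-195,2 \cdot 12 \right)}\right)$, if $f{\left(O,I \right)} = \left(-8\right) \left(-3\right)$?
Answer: $-14391913$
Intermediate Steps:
$f{\left(O,I \right)} = 24$
$\left(20875 - 24198\right) \left(4307 + f{\left(-195,2 \cdot 12 \right)}\right) = \left(20875 - 24198\right) \left(4307 + 24\right) = \left(-3323\right) 4331 = -14391913$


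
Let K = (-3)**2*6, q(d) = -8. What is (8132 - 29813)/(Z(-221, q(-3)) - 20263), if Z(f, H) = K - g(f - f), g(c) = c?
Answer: 21681/20209 ≈ 1.0728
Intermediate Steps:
K = 54 (K = 9*6 = 54)
Z(f, H) = 54 (Z(f, H) = 54 - (f - f) = 54 - 1*0 = 54 + 0 = 54)
(8132 - 29813)/(Z(-221, q(-3)) - 20263) = (8132 - 29813)/(54 - 20263) = -21681/(-20209) = -21681*(-1/20209) = 21681/20209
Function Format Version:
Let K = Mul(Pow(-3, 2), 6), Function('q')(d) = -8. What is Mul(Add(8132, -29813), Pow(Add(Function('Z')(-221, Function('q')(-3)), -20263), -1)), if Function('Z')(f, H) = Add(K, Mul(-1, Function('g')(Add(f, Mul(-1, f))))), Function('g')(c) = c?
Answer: Rational(21681, 20209) ≈ 1.0728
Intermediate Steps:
K = 54 (K = Mul(9, 6) = 54)
Function('Z')(f, H) = 54 (Function('Z')(f, H) = Add(54, Mul(-1, Add(f, Mul(-1, f)))) = Add(54, Mul(-1, 0)) = Add(54, 0) = 54)
Mul(Add(8132, -29813), Pow(Add(Function('Z')(-221, Function('q')(-3)), -20263), -1)) = Mul(Add(8132, -29813), Pow(Add(54, -20263), -1)) = Mul(-21681, Pow(-20209, -1)) = Mul(-21681, Rational(-1, 20209)) = Rational(21681, 20209)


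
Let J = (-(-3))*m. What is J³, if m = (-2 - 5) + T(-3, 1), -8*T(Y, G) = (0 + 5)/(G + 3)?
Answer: -324242703/32768 ≈ -9895.1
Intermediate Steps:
T(Y, G) = -5/(8*(3 + G)) (T(Y, G) = -(0 + 5)/(8*(G + 3)) = -5/(8*(3 + G)))
m = -229/32 (m = (-2 - 5) - 5/(24 + 8*1) = -7 - 5/(24 + 8) = -7 - 5/32 = -229/32 ≈ -7.1563)
J = -687/32 (J = -(-3)*(-229/32) = -3*(-1)*(-229/32) = 3*(-229/32) = -687/32 ≈ -21.469)
J³ = (-687/32)³ = -324242703/32768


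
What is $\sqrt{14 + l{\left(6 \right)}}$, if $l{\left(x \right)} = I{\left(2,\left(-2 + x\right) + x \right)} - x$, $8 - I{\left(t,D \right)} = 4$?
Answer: $2 \sqrt{3} \approx 3.4641$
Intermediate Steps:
$I{\left(t,D \right)} = 4$ ($I{\left(t,D \right)} = 8 - 4 = 4$)
$l{\left(x \right)} = 4 - x$
$\sqrt{14 + l{\left(6 \right)}} = \sqrt{14 + \left(4 - 6\right)} = \sqrt{14 - 2} = \sqrt{12} = 2 \sqrt{3}$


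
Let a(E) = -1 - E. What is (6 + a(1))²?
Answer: 16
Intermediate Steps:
(6 + a(1))² = (6 + (-1 - 1*1))² = (6 + (-1 - 1))² = (6 - 2)² = 4² = 16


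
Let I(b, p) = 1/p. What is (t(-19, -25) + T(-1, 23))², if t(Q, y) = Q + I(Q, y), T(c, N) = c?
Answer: 251001/625 ≈ 401.60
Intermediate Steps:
t(Q, y) = Q + 1/y
(t(-19, -25) + T(-1, 23))² = ((-19 + 1/(-25)) - 1)² = ((-19 - 1/25) - 1)² = (-476/25 - 1)² = (-501/25)² = 251001/625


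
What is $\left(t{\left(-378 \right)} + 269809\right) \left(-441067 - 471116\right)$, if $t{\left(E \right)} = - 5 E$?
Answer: $-247839208917$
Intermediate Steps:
$\left(t{\left(-378 \right)} + 269809\right) \left(-441067 - 471116\right) = \left(\left(-5\right) \left(-378\right) + 269809\right) \left(-441067 - 471116\right) = \left(1890 + 269809\right) \left(-912183\right) = 271699 \left(-912183\right) = -247839208917$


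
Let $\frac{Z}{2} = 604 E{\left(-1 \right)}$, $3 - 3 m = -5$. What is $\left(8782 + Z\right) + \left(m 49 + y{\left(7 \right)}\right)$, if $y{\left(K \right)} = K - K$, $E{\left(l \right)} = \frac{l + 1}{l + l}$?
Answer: $\frac{26738}{3} \approx 8912.7$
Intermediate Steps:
$m = \frac{8}{3}$ ($m = 1 - - \frac{5}{3} = 1 + \frac{5}{3} = \frac{8}{3} \approx 2.6667$)
$E{\left(l \right)} = \frac{1 + l}{2 l}$
$Z = 0$ ($Z = 2 \cdot 604 \frac{1 - 1}{2 \left(-1\right)} = 2 \cdot 604 \cdot \frac{1}{2} \left(-1\right) 0 = 2 \cdot 604 \cdot 0 = 2 \cdot 0 = 0$)
$y{\left(K \right)} = 0$
$\left(8782 + Z\right) + \left(m 49 + y{\left(7 \right)}\right) = \left(8782 + 0\right) + \left(\frac{8}{3} \cdot 49 + 0\right) = 8782 + \left(\frac{392}{3} + 0\right) = 8782 + \frac{392}{3} = \frac{26738}{3}$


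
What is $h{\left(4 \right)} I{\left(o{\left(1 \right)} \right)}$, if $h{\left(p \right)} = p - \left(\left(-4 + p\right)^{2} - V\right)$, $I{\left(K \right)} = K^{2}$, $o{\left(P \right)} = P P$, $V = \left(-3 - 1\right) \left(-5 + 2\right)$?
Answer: $16$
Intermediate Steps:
$V = 12$ ($V = \left(-4\right) \left(-3\right) = 12$)
$o{\left(P \right)} = P^{2}$
$h{\left(p \right)} = 12 + p - \left(-4 + p\right)^{2}$ ($h{\left(p \right)} = p - \left(\left(-4 + p\right)^{2} - 12\right) = p - \left(-12 + \left(-4 + p\right)^{2}\right) = 12 + p - \left(-4 + p\right)^{2}$)
$h{\left(4 \right)} I{\left(o{\left(1 \right)} \right)} = \left(12 + 4 - \left(-4 + 4\right)^{2}\right) \left(1^{2}\right)^{2} = \left(12 + 4 - 0^{2}\right) 1^{2} = \left(12 + 4 - 0\right) 1 = \left(12 + 4 + 0\right) 1 = 16 \cdot 1 = 16$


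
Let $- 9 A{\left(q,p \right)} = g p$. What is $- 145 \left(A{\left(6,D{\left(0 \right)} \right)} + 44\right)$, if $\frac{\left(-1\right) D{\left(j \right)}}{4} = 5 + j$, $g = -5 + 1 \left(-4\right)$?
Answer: $-3480$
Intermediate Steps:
$g = -9$ ($g = -5 - 4 = -9$)
$D{\left(j \right)} = -20 - 4 j$ ($D{\left(j \right)} = - 4 \left(5 + j\right) = -20 - 4 j$)
$A{\left(q,p \right)} = p$ ($A{\left(q,p \right)} = - \frac{\left(-9\right) p}{9} = p$)
$- 145 \left(A{\left(6,D{\left(0 \right)} \right)} + 44\right) = - 145 \left(\left(-20 - 0\right) + 44\right) = - 145 \left(\left(-20 + 0\right) + 44\right) = - 145 \left(-20 + 44\right) = \left(-145\right) 24 = -3480$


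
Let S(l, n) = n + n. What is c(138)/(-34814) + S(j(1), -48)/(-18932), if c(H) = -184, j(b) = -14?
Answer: 853204/82387331 ≈ 0.010356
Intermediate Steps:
S(l, n) = 2*n
c(138)/(-34814) + S(j(1), -48)/(-18932) = -184/(-34814) + (2*(-48))/(-18932) = -184*(-1/34814) - 96*(-1/18932) = 92/17407 + 24/4733 = 853204/82387331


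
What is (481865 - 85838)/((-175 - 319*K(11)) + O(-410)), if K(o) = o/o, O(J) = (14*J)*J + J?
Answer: 396027/2352496 ≈ 0.16834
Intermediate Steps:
O(J) = J + 14*J² (O(J) = 14*J² + J = J + 14*J²)
K(o) = 1
(481865 - 85838)/((-175 - 319*K(11)) + O(-410)) = (481865 - 85838)/((-175 - 319*1) - 410*(1 + 14*(-410))) = 396027/((-175 - 319) - 410*(1 - 5740)) = 396027/(-494 - 410*(-5739)) = 396027/(-494 + 2352990) = 396027/2352496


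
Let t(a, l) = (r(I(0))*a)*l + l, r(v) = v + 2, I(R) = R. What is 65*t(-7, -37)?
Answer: 31265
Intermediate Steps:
r(v) = 2 + v
t(a, l) = l + 2*a*l (t(a, l) = ((2 + 0)*a)*l + l = (2*a)*l + l = 2*a*l + l = l + 2*a*l)
65*t(-7, -37) = 65*(-37*(1 + 2*(-7))) = 65*(-37*(1 - 14)) = 65*(-37*(-13)) = 65*481 = 31265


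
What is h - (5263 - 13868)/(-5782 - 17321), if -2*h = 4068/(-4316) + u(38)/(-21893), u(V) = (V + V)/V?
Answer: 107898299047/1091503406682 ≈ 0.098853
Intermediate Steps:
u(V) = 2 (u(V) = (2*V)/V = 2)
h = 22267339/47245094 (h = -(4068/(-4316) + 2/(-21893))/2 = -(4068*(-1/4316) + 2*(-1/21893))/2 = -(-1017/1079 - 2/21893)/2 = -½*(-22267339/23622547) = 22267339/47245094 ≈ 0.47132)
h - (5263 - 13868)/(-5782 - 17321) = 22267339/47245094 - (5263 - 13868)/(-5782 - 17321) = 22267339/47245094 - (-8605)/(-23103) = 22267339/47245094 - (-8605)*(-1)/23103 = 22267339/47245094 - 1*8605/23103 = 22267339/47245094 - 8605/23103 = 107898299047/1091503406682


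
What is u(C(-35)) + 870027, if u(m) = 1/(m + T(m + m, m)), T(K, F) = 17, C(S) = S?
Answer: 15660485/18 ≈ 8.7003e+5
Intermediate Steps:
u(m) = 1/(17 + m) (u(m) = 1/(m + 17) = 1/(17 + m))
u(C(-35)) + 870027 = 1/(17 - 35) + 870027 = 1/(-18) + 870027 = -1/18 + 870027 = 15660485/18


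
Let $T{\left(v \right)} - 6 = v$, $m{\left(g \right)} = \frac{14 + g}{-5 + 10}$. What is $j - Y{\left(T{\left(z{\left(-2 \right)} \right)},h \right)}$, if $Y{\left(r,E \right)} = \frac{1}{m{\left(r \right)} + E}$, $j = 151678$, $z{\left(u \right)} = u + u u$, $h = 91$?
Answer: $\frac{72350401}{477} \approx 1.5168 \cdot 10^{5}$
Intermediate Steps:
$m{\left(g \right)} = \frac{14}{5} + \frac{g}{5}$ ($m{\left(g \right)} = \frac{14 + g}{5} = \left(14 + g\right) \frac{1}{5} = \frac{14}{5} + \frac{g}{5}$)
$z{\left(u \right)} = u + u^{2}$
$T{\left(v \right)} = 6 + v$
$Y{\left(r,E \right)} = \frac{1}{\frac{14}{5} + E + \frac{r}{5}}$ ($Y{\left(r,E \right)} = \frac{1}{\left(\frac{14}{5} + \frac{r}{5}\right) + E} = \frac{1}{\frac{14}{5} + E + \frac{r}{5}}$)
$j - Y{\left(T{\left(z{\left(-2 \right)} \right)},h \right)} = 151678 - \frac{5}{14 + \left(6 - 2 \left(1 - 2\right)\right) + 5 \cdot 91} = 151678 - \frac{5}{14 + \left(6 - -2\right) + 455} = 151678 - \frac{5}{14 + \left(6 + 2\right) + 455} = 151678 - \frac{5}{14 + 8 + 455} = 151678 - \frac{5}{477} = \frac{72350401}{477}$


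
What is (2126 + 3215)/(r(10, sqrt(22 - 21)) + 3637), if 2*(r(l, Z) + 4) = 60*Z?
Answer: 5341/3663 ≈ 1.4581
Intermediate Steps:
r(l, Z) = -4 + 30*Z (r(l, Z) = -4 + (60*Z)/2 = -4 + 30*Z)
(2126 + 3215)/(r(10, sqrt(22 - 21)) + 3637) = (2126 + 3215)/((-4 + 30*sqrt(22 - 21)) + 3637) = 5341/((-4 + 30*sqrt(1)) + 3637) = 5341/((-4 + 30*1) + 3637) = 5341/((-4 + 30) + 3637) = 5341/(26 + 3637) = 5341/3663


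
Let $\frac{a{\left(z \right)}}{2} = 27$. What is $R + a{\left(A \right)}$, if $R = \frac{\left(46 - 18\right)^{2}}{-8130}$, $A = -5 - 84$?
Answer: $\frac{219118}{4065} \approx 53.904$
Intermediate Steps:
$A = -89$
$a{\left(z \right)} = 54$ ($a{\left(z \right)} = 2 \cdot 27 = 54$)
$R = - \frac{392}{4065}$ ($R = 28^{2} \left(- \frac{1}{8130}\right) = 784 \left(- \frac{1}{8130}\right) = - \frac{392}{4065} \approx -0.096433$)
$R + a{\left(A \right)} = - \frac{392}{4065} + 54 = \frac{219118}{4065}$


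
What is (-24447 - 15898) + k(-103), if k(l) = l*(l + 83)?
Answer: -38285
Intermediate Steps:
k(l) = l*(83 + l)
(-24447 - 15898) + k(-103) = (-24447 - 15898) - 103*(83 - 103) = -40345 - 103*(-20) = -40345 + 2060 = -38285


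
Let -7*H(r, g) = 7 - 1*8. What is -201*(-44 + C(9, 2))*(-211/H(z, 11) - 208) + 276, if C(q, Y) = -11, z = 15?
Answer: -18627399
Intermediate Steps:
H(r, g) = 1/7 (H(r, g) = -(7 - 1*8)/7 = -(7 - 8)/7 = -1/7*(-1) = 1/7)
-201*(-44 + C(9, 2))*(-211/H(z, 11) - 208) + 276 = -201*(-44 - 11)*(-211/1/7 - 208) + 276 = -(-11055)*(-211*7 - 208) + 276 = -(-11055)*(-1477 - 208) + 276 = -(-11055)*(-1685) + 276 = -201*92675 + 276 = -18627675 + 276 = -18627399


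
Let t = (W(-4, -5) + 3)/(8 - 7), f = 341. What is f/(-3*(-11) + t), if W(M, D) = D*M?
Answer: 341/56 ≈ 6.0893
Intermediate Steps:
t = 23 (t = (-5*(-4) + 3)/(8 - 7) = (20 + 3)/1 = 23*1 = 23)
f/(-3*(-11) + t) = 341/(-3*(-11) + 23) = 341/(33 + 23) = 341/56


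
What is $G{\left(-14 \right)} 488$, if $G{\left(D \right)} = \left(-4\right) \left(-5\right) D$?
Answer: $-136640$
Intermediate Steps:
$G{\left(D \right)} = 20 D$
$G{\left(-14 \right)} 488 = 20 \left(-14\right) 488 = \left(-280\right) 488 = -136640$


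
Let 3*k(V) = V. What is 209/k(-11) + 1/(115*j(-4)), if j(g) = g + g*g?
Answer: -78659/1380 ≈ -56.999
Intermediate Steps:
j(g) = g + g²
k(V) = V/3
209/k(-11) + 1/(115*j(-4)) = 209/(((⅓)*(-11))) + 1/(115*((-4*(1 - 4)))) = 209/(-11/3) + 1/(115*((-4*(-3)))) = 209*(-3/11) + (1/115)/12 = -57 + (1/115)*(1/12) = -57 + 1/1380 = -78659/1380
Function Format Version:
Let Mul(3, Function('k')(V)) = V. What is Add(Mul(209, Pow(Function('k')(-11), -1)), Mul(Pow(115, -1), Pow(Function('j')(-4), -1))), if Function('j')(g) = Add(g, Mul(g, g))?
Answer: Rational(-78659, 1380) ≈ -56.999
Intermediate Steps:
Function('j')(g) = Add(g, Pow(g, 2))
Function('k')(V) = Mul(Rational(1, 3), V)
Add(Mul(209, Pow(Function('k')(-11), -1)), Mul(Pow(115, -1), Pow(Function('j')(-4), -1))) = Add(Mul(209, Pow(Mul(Rational(1, 3), -11), -1)), Mul(Pow(115, -1), Pow(Mul(-4, Add(1, -4)), -1))) = Add(Mul(209, Pow(Rational(-11, 3), -1)), Mul(Rational(1, 115), Pow(Mul(-4, -3), -1))) = Add(Mul(209, Rational(-3, 11)), Mul(Rational(1, 115), Pow(12, -1))) = Add(-57, Mul(Rational(1, 115), Rational(1, 12))) = Add(-57, Rational(1, 1380)) = Rational(-78659, 1380)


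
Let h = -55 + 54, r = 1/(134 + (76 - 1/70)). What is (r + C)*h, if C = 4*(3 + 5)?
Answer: -470438/14699 ≈ -32.005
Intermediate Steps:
C = 32 (C = 4*8 = 32)
r = 70/14699 (r = 1/(134 + (76 - 1*1/70)) = 1/(134 + (76 - 1/70)) = 1/(134 + 5319/70) = 1/(14699/70) = 70/14699 ≈ 0.0047622)
h = -1
(r + C)*h = (70/14699 + 32)*(-1) = (470438/14699)*(-1) = -470438/14699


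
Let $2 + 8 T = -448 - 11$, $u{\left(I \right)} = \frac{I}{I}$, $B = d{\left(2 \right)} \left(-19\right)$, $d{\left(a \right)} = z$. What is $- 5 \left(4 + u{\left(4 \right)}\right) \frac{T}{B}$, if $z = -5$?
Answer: $\frac{2305}{152} \approx 15.164$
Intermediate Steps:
$d{\left(a \right)} = -5$
$B = 95$ ($B = \left(-5\right) \left(-19\right) = 95$)
$u{\left(I \right)} = 1$
$T = - \frac{461}{8}$ ($T = - \frac{1}{4} + \frac{-448 - 11}{8} = - \frac{1}{4} + \frac{1}{8} \left(-459\right) = - \frac{1}{4} - \frac{459}{8} = - \frac{461}{8} \approx -57.625$)
$- 5 \left(4 + u{\left(4 \right)}\right) \frac{T}{B} = - 5 \left(4 + 1\right) \left(- \frac{461}{8 \cdot 95}\right) = \left(-5\right) 5 \left(\left(- \frac{461}{8}\right) \frac{1}{95}\right) = \left(-25\right) \left(- \frac{461}{760}\right) = \frac{2305}{152}$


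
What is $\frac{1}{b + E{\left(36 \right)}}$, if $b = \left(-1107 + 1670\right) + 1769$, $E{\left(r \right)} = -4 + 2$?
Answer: $\frac{1}{2330} \approx 0.00042918$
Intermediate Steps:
$E{\left(r \right)} = -2$
$b = 2332$ ($b = 563 + 1769 = 2332$)
$\frac{1}{b + E{\left(36 \right)}} = \frac{1}{2332 - 2} = \frac{1}{2330}$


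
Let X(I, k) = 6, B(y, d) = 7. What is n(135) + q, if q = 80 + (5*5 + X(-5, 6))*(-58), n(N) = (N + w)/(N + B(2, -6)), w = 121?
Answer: -121850/71 ≈ -1716.2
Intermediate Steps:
n(N) = (121 + N)/(7 + N) (n(N) = (N + 121)/(N + 7) = (121 + N)/(7 + N))
q = -1718 (q = 80 + (5*5 + 6)*(-58) = 80 + (25 + 6)*(-58) = 80 + 31*(-58) = 80 - 1798 = -1718)
n(135) + q = (121 + 135)/(7 + 135) - 1718 = 256/142 - 1718 = (1/142)*256 - 1718 = 128/71 - 1718 = -121850/71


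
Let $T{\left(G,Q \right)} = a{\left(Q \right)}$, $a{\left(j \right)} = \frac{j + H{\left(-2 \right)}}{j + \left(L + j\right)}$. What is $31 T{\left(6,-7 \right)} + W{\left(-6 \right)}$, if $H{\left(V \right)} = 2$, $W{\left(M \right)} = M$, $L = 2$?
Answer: $\frac{83}{12} \approx 6.9167$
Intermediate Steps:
$a{\left(j \right)} = \frac{2 + j}{2 + 2 j}$ ($a{\left(j \right)} = \frac{j + 2}{j + \left(2 + j\right)} = \frac{2 + j}{2 + 2 j}$)
$T{\left(G,Q \right)} = \frac{2 + Q}{2 \left(1 + Q\right)}$
$31 T{\left(6,-7 \right)} + W{\left(-6 \right)} = 31 \frac{2 - 7}{2 \left(1 - 7\right)} - 6 = 31 \cdot \frac{1}{2} \frac{1}{-6} \left(-5\right) - 6 = 31 \cdot \frac{1}{2} \left(- \frac{1}{6}\right) \left(-5\right) - 6 = 31 \cdot \frac{5}{12} - 6 = \frac{155}{12} - 6 = \frac{83}{12}$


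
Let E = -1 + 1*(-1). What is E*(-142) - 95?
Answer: 189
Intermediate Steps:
E = -2 (E = -1 - 1 = -2)
E*(-142) - 95 = -2*(-142) - 95 = 284 - 95 = 189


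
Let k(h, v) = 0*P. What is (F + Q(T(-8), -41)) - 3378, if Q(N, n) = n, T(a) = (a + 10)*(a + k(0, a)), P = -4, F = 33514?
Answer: 30095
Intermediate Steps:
k(h, v) = 0 (k(h, v) = 0*(-4) = 0)
T(a) = a*(10 + a) (T(a) = (a + 10)*(a + 0) = (10 + a)*a = a*(10 + a))
(F + Q(T(-8), -41)) - 3378 = (33514 - 41) - 3378 = 33473 - 3378 = 30095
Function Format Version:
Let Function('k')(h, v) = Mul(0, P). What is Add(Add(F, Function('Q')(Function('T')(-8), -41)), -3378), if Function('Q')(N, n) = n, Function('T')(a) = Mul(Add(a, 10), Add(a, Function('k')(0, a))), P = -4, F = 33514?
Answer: 30095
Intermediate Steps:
Function('k')(h, v) = 0 (Function('k')(h, v) = Mul(0, -4) = 0)
Function('T')(a) = Mul(a, Add(10, a)) (Function('T')(a) = Mul(Add(a, 10), Add(a, 0)) = Mul(Add(10, a), a) = Mul(a, Add(10, a)))
Add(Add(F, Function('Q')(Function('T')(-8), -41)), -3378) = Add(Add(33514, -41), -3378) = Add(33473, -3378) = 30095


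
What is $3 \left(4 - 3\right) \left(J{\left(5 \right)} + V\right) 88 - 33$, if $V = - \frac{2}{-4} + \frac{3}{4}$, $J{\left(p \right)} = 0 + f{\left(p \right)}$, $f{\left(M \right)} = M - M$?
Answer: $297$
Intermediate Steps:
$f{\left(M \right)} = 0$
$J{\left(p \right)} = 0$ ($J{\left(p \right)} = 0 + 0 = 0$)
$V = \frac{5}{4}$ ($V = \left(-2\right) \left(- \frac{1}{4}\right) + 3 \cdot \frac{1}{4} = \frac{1}{2} + \frac{3}{4} = \frac{5}{4} \approx 1.25$)
$3 \left(4 - 3\right) \left(J{\left(5 \right)} + V\right) 88 - 33 = 3 \left(4 - 3\right) \left(0 + \frac{5}{4}\right) 88 - 33 = 3 \cdot 1 \cdot \frac{5}{4} \cdot 88 - 33 = 3 \cdot \frac{5}{4} \cdot 88 - 33 = \frac{15}{4} \cdot 88 - 33 = 330 - 33 = 297$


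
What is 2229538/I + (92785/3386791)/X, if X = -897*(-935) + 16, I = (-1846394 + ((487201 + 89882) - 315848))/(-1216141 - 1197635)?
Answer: 15286659062274026567096503/4502705748925342759 ≈ 3.3950e+6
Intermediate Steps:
I = 1585159/2413776 (I = (-1846394 + (577083 - 315848))/(-2413776) = (-1846394 + 261235)*(-1/2413776) = -1585159*(-1/2413776) = 1585159/2413776 ≈ 0.65671)
X = 838711 (X = 838695 + 16 = 838711)
2229538/I + (92785/3386791)/X = 2229538/(1585159/2413776) + (92785/3386791)/838711 = 2229538*(2413776/1585159) + (92785*(1/3386791))*(1/838711) = 5381605315488/1585159 + (92785/3386791)*(1/838711) = 5381605315488/1585159 + 92785/2840538866401 = 15286659062274026567096503/4502705748925342759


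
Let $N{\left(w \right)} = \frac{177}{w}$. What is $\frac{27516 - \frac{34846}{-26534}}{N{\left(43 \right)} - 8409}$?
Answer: $- \frac{3139620877}{958965294} \approx -3.274$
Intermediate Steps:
$\frac{27516 - \frac{34846}{-26534}}{N{\left(43 \right)} - 8409} = \frac{27516 - \frac{34846}{-26534}}{\frac{177}{43} - 8409} = \frac{27516 - - \frac{17423}{13267}}{177 \cdot \frac{1}{43} - 8409} = \frac{27516 + \frac{17423}{13267}}{\frac{177}{43} - 8409} = \frac{365072195}{13267 \left(- \frac{361410}{43}\right)} = \frac{365072195}{13267} \left(- \frac{43}{361410}\right) = - \frac{3139620877}{958965294}$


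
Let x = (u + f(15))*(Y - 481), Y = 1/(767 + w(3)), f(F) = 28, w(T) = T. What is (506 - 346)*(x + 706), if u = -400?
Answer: 2213134208/77 ≈ 2.8742e+7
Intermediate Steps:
Y = 1/770 (Y = 1/(767 + 3) = 1/770 ≈ 0.0012987)
x = 68888634/385 (x = (-400 + 28)*(1/770 - 481) = -372*(-370369/770) = 68888634/385 ≈ 1.7893e+5)
(506 - 346)*(x + 706) = (506 - 346)*(68888634/385 + 706) = 160*(69160444/385) = 2213134208/77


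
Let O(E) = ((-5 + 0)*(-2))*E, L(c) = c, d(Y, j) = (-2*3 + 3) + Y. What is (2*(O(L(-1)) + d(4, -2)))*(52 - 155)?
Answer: 1854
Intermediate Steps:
d(Y, j) = -3 + Y (d(Y, j) = (-6 + 3) + Y = -3 + Y)
O(E) = 10*E (O(E) = (-5*(-2))*E = 10*E)
(2*(O(L(-1)) + d(4, -2)))*(52 - 155) = (2*(10*(-1) + (-3 + 4)))*(52 - 155) = (2*(-10 + 1))*(-103) = (2*(-9))*(-103) = -18*(-103) = 1854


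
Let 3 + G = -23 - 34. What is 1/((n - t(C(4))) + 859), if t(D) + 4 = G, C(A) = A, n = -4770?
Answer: -1/3847 ≈ -0.00025994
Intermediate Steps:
G = -60 (G = -3 + (-23 - 34) = -3 - 57 = -60)
t(D) = -64 (t(D) = -4 - 60 = -64)
1/((n - t(C(4))) + 859) = 1/((-4770 - 1*(-64)) + 859) = 1/((-4770 + 64) + 859) = 1/(-4706 + 859) = 1/(-3847) = -1/3847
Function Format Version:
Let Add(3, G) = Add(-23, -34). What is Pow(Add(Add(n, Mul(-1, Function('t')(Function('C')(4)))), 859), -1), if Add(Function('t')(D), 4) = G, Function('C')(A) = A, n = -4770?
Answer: Rational(-1, 3847) ≈ -0.00025994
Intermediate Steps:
G = -60 (G = Add(-3, Add(-23, -34)) = Add(-3, -57) = -60)
Function('t')(D) = -64 (Function('t')(D) = Add(-4, -60) = -64)
Pow(Add(Add(n, Mul(-1, Function('t')(Function('C')(4)))), 859), -1) = Pow(Add(Add(-4770, Mul(-1, -64)), 859), -1) = Pow(Add(Add(-4770, 64), 859), -1) = Pow(Add(-4706, 859), -1) = Pow(-3847, -1) = Rational(-1, 3847)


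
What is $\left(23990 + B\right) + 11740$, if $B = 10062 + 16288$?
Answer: $62080$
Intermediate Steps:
$B = 26350$
$\left(23990 + B\right) + 11740 = \left(23990 + 26350\right) + 11740 = 50340 + 11740 = 62080$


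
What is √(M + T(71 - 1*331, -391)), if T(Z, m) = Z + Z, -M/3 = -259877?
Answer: √779111 ≈ 882.67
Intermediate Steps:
M = 779631 (M = -3*(-259877) = 779631)
T(Z, m) = 2*Z
√(M + T(71 - 1*331, -391)) = √(779631 + 2*(71 - 1*331)) = √(779631 + 2*(71 - 331)) = √(779631 + 2*(-260)) = √(779631 - 520) = √779111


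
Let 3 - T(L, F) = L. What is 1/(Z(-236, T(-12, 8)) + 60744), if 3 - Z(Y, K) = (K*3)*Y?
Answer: 1/71367 ≈ 1.4012e-5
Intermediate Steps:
T(L, F) = 3 - L
Z(Y, K) = 3 - 3*K*Y (Z(Y, K) = 3 - K*3*Y = 3 - 3*K*Y)
1/(Z(-236, T(-12, 8)) + 60744) = 1/((3 - 3*(3 - 1*(-12))*(-236)) + 60744) = 1/((3 - 3*(3 + 12)*(-236)) + 60744) = 1/((3 - 3*15*(-236)) + 60744) = 1/((3 + 10620) + 60744) = 1/(10623 + 60744) = 1/71367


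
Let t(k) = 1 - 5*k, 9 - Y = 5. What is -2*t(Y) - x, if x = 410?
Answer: -372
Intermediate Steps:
Y = 4 (Y = 9 - 1*5 = 9 - 5 = 4)
-2*t(Y) - x = -2*(1 - 5*4) - 1*410 = -2*(1 - 20) - 410 = -2*(-19) - 410 = 38 - 410 = -372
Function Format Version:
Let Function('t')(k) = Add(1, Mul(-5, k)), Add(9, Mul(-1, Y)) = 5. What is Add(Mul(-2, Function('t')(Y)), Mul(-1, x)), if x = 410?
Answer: -372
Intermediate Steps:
Y = 4 (Y = Add(9, Mul(-1, 5)) = Add(9, -5) = 4)
Add(Mul(-2, Function('t')(Y)), Mul(-1, x)) = Add(Mul(-2, Add(1, Mul(-5, 4))), Mul(-1, 410)) = Add(Mul(-2, Add(1, -20)), -410) = Add(Mul(-2, -19), -410) = Add(38, -410) = -372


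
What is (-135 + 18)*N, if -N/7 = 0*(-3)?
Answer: 0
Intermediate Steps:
N = 0 (N = -0*(-3) = -7*0 = 0)
(-135 + 18)*N = (-135 + 18)*0 = -117*0 = 0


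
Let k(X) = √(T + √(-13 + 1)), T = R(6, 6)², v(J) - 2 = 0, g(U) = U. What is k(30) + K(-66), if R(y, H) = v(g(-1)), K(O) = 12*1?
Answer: 12 + √(4 + 2*I*√3) ≈ 14.155 + 0.80359*I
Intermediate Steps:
K(O) = 12
v(J) = 2 (v(J) = 2 + 0 = 2)
R(y, H) = 2
T = 4 (T = 2² = 4)
k(X) = √(4 + 2*I*√3) (k(X) = √(4 + √(-13 + 1)) = √(4 + √(-12)) = √(4 + 2*I*√3))
k(30) + K(-66) = √(4 + 2*I*√3) + 12 = 12 + √(4 + 2*I*√3)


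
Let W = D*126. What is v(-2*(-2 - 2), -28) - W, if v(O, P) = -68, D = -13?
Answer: 1570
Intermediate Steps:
W = -1638 (W = -13*126 = -1638)
v(-2*(-2 - 2), -28) - W = -68 - 1*(-1638) = -68 + 1638 = 1570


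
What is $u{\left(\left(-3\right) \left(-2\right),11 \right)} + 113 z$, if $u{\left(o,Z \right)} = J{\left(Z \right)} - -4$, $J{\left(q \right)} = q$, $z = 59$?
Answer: $6682$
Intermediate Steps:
$u{\left(o,Z \right)} = 4 + Z$ ($u{\left(o,Z \right)} = Z - -4 = Z + 4 = 4 + Z$)
$u{\left(\left(-3\right) \left(-2\right),11 \right)} + 113 z = \left(4 + 11\right) + 113 \cdot 59 = 15 + 6667 = 6682$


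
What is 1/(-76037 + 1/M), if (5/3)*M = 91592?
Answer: -274776/20893142707 ≈ -1.3151e-5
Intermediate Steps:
M = 274776/5 (M = (⅗)*91592 = 274776/5 ≈ 54955.)
1/(-76037 + 1/M) = 1/(-76037 + 1/(274776/5)) = 1/(-76037 + 5/274776) = 1/(-20893142707/274776) = -274776/20893142707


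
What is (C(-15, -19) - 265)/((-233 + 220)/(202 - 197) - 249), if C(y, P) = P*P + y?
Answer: -405/1258 ≈ -0.32194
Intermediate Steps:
C(y, P) = y + P² (C(y, P) = P² + y = y + P²)
(C(-15, -19) - 265)/((-233 + 220)/(202 - 197) - 249) = ((-15 + (-19)²) - 265)/((-233 + 220)/(202 - 197) - 249) = ((-15 + 361) - 265)/(-13/5 - 249) = (346 - 265)/(-13*⅕ - 249) = 81/(-13/5 - 249) = 81/(-1258/5) = 81*(-5/1258) = -405/1258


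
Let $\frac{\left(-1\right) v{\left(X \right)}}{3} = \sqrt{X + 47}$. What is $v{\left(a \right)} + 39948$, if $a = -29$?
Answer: $39948 - 9 \sqrt{2} \approx 39935.0$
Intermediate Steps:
$v{\left(X \right)} = - 3 \sqrt{47 + X}$ ($v{\left(X \right)} = - 3 \sqrt{X + 47} = - 3 \sqrt{47 + X}$)
$v{\left(a \right)} + 39948 = - 3 \sqrt{47 - 29} + 39948 = - 3 \sqrt{18} + 39948 = - 3 \cdot 3 \sqrt{2} + 39948 = - 9 \sqrt{2} + 39948 = 39948 - 9 \sqrt{2}$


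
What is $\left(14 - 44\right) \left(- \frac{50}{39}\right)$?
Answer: $\frac{500}{13} \approx 38.462$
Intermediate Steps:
$\left(14 - 44\right) \left(- \frac{50}{39}\right) = - 30 \left(\left(-50\right) \frac{1}{39}\right) = \left(-30\right) \left(- \frac{50}{39}\right) = \frac{500}{13}$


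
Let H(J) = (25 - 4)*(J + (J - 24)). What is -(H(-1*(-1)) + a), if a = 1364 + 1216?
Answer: -2118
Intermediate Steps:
a = 2580
H(J) = -504 + 42*J (H(J) = 21*(J + (-24 + J)) = 21*(-24 + 2*J) = -504 + 42*J)
-(H(-1*(-1)) + a) = -((-504 + 42*(-1*(-1))) + 2580) = -((-504 + 42*1) + 2580) = -((-504 + 42) + 2580) = -(-462 + 2580) = -1*2118 = -2118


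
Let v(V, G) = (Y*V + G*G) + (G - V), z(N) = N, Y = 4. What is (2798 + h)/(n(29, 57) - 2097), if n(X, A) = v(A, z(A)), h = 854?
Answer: 913/345 ≈ 2.6464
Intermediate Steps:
v(V, G) = G + G² + 3*V (v(V, G) = (4*V + G*G) + (G - V) = (4*V + G²) + (G - V) = (G² + 4*V) + (G - V) = G + G² + 3*V)
n(X, A) = A² + 4*A (n(X, A) = A + A² + 3*A = A² + 4*A)
(2798 + h)/(n(29, 57) - 2097) = (2798 + 854)/(57*(4 + 57) - 2097) = 3652/(57*61 - 2097) = 3652/(3477 - 2097) = 3652/1380 = 3652*(1/1380) = 913/345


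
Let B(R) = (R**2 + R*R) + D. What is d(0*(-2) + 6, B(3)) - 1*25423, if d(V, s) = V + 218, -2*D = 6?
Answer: -25199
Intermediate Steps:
D = -3 (D = -1/2*6 = -3)
B(R) = -3 + 2*R**2 (B(R) = (R**2 + R*R) - 3 = (R**2 + R**2) - 3 = 2*R**2 - 3 = -3 + 2*R**2)
d(V, s) = 218 + V
d(0*(-2) + 6, B(3)) - 1*25423 = (218 + (0*(-2) + 6)) - 1*25423 = (218 + (0 + 6)) - 25423 = (218 + 6) - 25423 = 224 - 25423 = -25199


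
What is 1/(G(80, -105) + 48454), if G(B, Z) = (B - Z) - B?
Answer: 1/48559 ≈ 2.0593e-5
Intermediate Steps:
G(B, Z) = -Z
1/(G(80, -105) + 48454) = 1/(-1*(-105) + 48454) = 1/(105 + 48454) = 1/48559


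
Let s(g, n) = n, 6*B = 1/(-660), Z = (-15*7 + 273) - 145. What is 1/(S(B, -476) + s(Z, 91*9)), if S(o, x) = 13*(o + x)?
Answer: -3960/21261253 ≈ -0.00018625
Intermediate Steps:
Z = 23 (Z = (-105 + 273) - 145 = 168 - 145 = 23)
B = -1/3960 (B = (⅙)/(-660) = (⅙)*(-1/660) = -1/3960 ≈ -0.00025253)
S(o, x) = 13*o + 13*x
1/(S(B, -476) + s(Z, 91*9)) = 1/((13*(-1/3960) + 13*(-476)) + 91*9) = 1/((-13/3960 - 6188) + 819) = 1/(-24504493/3960 + 819) = 1/(-21261253/3960) = -3960/21261253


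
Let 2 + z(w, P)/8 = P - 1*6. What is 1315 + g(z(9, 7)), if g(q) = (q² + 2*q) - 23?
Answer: 1340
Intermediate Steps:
z(w, P) = -64 + 8*P (z(w, P) = -16 + 8*(P - 1*6) = -16 + 8*(P - 6) = -16 + 8*(-6 + P) = -16 + (-48 + 8*P) = -64 + 8*P)
g(q) = -23 + q² + 2*q
1315 + g(z(9, 7)) = 1315 + (-23 + (-64 + 8*7)² + 2*(-64 + 8*7)) = 1315 + (-23 + (-64 + 56)² + 2*(-64 + 56)) = 1315 + (-23 + (-8)² + 2*(-8)) = 1315 + (-23 + 64 - 16) = 1315 + 25 = 1340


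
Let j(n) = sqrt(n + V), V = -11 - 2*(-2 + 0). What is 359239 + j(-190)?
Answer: 359239 + I*sqrt(197) ≈ 3.5924e+5 + 14.036*I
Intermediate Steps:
V = -7 (V = -11 - 2*(-2) = -11 + 4 = -7)
j(n) = sqrt(-7 + n) (j(n) = sqrt(n - 7) = sqrt(-7 + n))
359239 + j(-190) = 359239 + sqrt(-7 - 190) = 359239 + sqrt(-197) = 359239 + I*sqrt(197)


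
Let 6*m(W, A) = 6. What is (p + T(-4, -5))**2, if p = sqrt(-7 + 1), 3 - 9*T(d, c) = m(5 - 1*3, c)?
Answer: -482/81 + 4*I*sqrt(6)/9 ≈ -5.9506 + 1.0887*I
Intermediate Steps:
m(W, A) = 1 (m(W, A) = (1/6)*6 = 1)
T(d, c) = 2/9 (T(d, c) = 1/3 - 1/9*1 = 1/3 - 1/9 = 2/9)
p = I*sqrt(6) (p = sqrt(-6) = I*sqrt(6) ≈ 2.4495*I)
(p + T(-4, -5))**2 = (I*sqrt(6) + 2/9)**2 = (2/9 + I*sqrt(6))**2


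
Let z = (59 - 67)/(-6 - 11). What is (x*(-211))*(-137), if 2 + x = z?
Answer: -751582/17 ≈ -44211.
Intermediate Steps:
z = 8/17 (z = -8/(-17) = -8*(-1/17) = 8/17 ≈ 0.47059)
x = -26/17 (x = -2 + 8/17 = -26/17 ≈ -1.5294)
(x*(-211))*(-137) = -26/17*(-211)*(-137) = (5486/17)*(-137) = -751582/17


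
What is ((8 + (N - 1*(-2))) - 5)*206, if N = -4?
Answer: 206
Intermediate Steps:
((8 + (N - 1*(-2))) - 5)*206 = ((8 + (-4 - 1*(-2))) - 5)*206 = ((8 + (-4 + 2)) - 5)*206 = ((8 - 2) - 5)*206 = (6 - 5)*206 = 1*206 = 206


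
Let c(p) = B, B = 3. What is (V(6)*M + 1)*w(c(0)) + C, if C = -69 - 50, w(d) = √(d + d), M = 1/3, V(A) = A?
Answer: -119 + 3*√6 ≈ -111.65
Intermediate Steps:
c(p) = 3
M = ⅓ ≈ 0.33333
w(d) = √2*√d (w(d) = √(2*d) = √2*√d)
C = -119
(V(6)*M + 1)*w(c(0)) + C = (6*(⅓) + 1)*(√2*√3) - 119 = (2 + 1)*√6 - 119 = 3*√6 - 119 = -119 + 3*√6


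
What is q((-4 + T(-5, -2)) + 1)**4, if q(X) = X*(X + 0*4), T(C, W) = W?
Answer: 390625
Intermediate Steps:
q(X) = X**2 (q(X) = X*(X + 0) = X*X = X**2)
q((-4 + T(-5, -2)) + 1)**4 = (((-4 - 2) + 1)**2)**4 = ((-6 + 1)**2)**4 = ((-5)**2)**4 = 25**4 = 390625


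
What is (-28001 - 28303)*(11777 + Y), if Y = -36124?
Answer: 1370833488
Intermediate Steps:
(-28001 - 28303)*(11777 + Y) = (-28001 - 28303)*(11777 - 36124) = -56304*(-24347) = 1370833488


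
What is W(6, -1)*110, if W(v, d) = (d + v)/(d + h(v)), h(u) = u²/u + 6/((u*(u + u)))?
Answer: 6600/61 ≈ 108.20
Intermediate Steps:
h(u) = u + 3/u² (h(u) = u + 6/((u*(2*u))) = u + 6/((2*u²)) = u + 6*(1/(2*u²)) = u + 3/u²)
W(v, d) = (d + v)/(d + v + 3/v²) (W(v, d) = (d + v)/(d + (v + 3/v²)) = (d + v)/(d + v + 3/v²))
W(6, -1)*110 = (6²*(-1 + 6)/(3 + 6³ - 1*6²))*110 = (36*5/(3 + 216 - 1*36))*110 = (36*5/(3 + 216 - 36))*110 = (36*5/183)*110 = (36*(1/183)*5)*110 = (60/61)*110 = 6600/61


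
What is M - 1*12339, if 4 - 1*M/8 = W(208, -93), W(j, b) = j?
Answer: -13971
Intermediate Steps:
M = -1632 (M = 32 - 8*208 = 32 - 1664 = -1632)
M - 1*12339 = -1632 - 1*12339 = -1632 - 12339 = -13971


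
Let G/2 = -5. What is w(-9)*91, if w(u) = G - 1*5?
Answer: -1365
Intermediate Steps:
G = -10 (G = 2*(-5) = -10)
w(u) = -15 (w(u) = -10 - 1*5 = -10 - 5 = -15)
w(-9)*91 = -15*91 = -1365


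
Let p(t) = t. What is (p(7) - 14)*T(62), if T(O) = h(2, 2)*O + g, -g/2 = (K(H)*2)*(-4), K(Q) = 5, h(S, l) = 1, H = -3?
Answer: -994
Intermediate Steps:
g = 80 (g = -2*5*2*(-4) = -20*(-4) = -2*(-40) = 80)
T(O) = 80 + O (T(O) = 1*O + 80 = O + 80 = 80 + O)
(p(7) - 14)*T(62) = (7 - 14)*(80 + 62) = -7*142 = -994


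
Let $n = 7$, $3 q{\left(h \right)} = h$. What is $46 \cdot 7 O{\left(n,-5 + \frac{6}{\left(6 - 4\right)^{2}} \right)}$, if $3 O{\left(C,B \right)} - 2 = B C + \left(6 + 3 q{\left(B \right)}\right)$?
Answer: $- \frac{6440}{3} \approx -2146.7$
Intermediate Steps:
$q{\left(h \right)} = \frac{h}{3}$
$O{\left(C,B \right)} = \frac{8}{3} + \frac{B}{3} + \frac{B C}{3}$ ($O{\left(C,B \right)} = \frac{2}{3} + \frac{B C + \left(6 + 3 \frac{B}{3}\right)}{3} = \frac{2}{3} + \frac{B C + \left(6 + B\right)}{3} = \frac{2}{3} + \frac{6 + B + B C}{3} = \frac{2}{3} + \left(2 + \frac{B}{3} + \frac{B C}{3}\right) = \frac{8}{3} + \frac{B}{3} + \frac{B C}{3}$)
$46 \cdot 7 O{\left(n,-5 + \frac{6}{\left(6 - 4\right)^{2}} \right)} = 46 \cdot 7 \left(\frac{8}{3} + \frac{-5 + \frac{6}{\left(6 - 4\right)^{2}}}{3} + \frac{1}{3} \left(-5 + \frac{6}{\left(6 - 4\right)^{2}}\right) 7\right) = 322 \left(\frac{8}{3} + \frac{-5 + \frac{6}{2^{2}}}{3} + \frac{1}{3} \left(-5 + \frac{6}{2^{2}}\right) 7\right) = 322 \left(\frac{8}{3} + \frac{-5 + \frac{6}{4}}{3} + \frac{1}{3} \left(-5 + \frac{6}{4}\right) 7\right) = 322 \left(\frac{8}{3} + \frac{-5 + 6 \cdot \frac{1}{4}}{3} + \frac{1}{3} \left(-5 + 6 \cdot \frac{1}{4}\right) 7\right) = 322 \left(\frac{8}{3} + \frac{-5 + \frac{3}{2}}{3} + \frac{1}{3} \left(-5 + \frac{3}{2}\right) 7\right) = 322 \left(\frac{8}{3} + \frac{1}{3} \left(- \frac{7}{2}\right) + \frac{1}{3} \left(- \frac{7}{2}\right) 7\right) = 322 \left(\frac{8}{3} - \frac{7}{6} - \frac{49}{6}\right) = 322 \left(- \frac{20}{3}\right) = - \frac{6440}{3}$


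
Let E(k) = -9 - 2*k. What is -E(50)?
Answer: 109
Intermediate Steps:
-E(50) = -(-9 - 2*50) = -(-9 - 100) = -1*(-109) = 109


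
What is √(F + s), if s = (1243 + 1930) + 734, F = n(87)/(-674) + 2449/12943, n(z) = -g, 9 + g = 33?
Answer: √40203252937694/101437 ≈ 62.508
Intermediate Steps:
g = 24 (g = -9 + 33 = 24)
n(z) = -24 (n(z) = -1*24 = -24)
F = 980629/4361791 (F = -24/(-674) + 2449/12943 = -24*(-1/674) + 2449*(1/12943) = 12/337 + 2449/12943 = 980629/4361791 ≈ 0.22482)
s = 3907 (s = 3173 + 734 = 3907)
√(F + s) = √(980629/4361791 + 3907) = √(17042498066/4361791) = √40203252937694/101437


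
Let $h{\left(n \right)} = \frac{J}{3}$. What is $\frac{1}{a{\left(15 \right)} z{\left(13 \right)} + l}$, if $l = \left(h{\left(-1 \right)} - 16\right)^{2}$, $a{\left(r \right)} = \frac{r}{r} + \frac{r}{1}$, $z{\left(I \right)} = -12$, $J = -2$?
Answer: $\frac{9}{772} \approx 0.011658$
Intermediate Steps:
$a{\left(r \right)} = 1 + r$ ($a{\left(r \right)} = 1 + r 1 = 1 + r$)
$h{\left(n \right)} = - \frac{2}{3}$
$l = \frac{2500}{9}$ ($l = \left(- \frac{2}{3} - 16\right)^{2} = \left(- \frac{50}{3}\right)^{2} = \frac{2500}{9} \approx 277.78$)
$\frac{1}{a{\left(15 \right)} z{\left(13 \right)} + l} = \frac{1}{\left(1 + 15\right) \left(-12\right) + \frac{2500}{9}} = \frac{1}{16 \left(-12\right) + \frac{2500}{9}} = \frac{1}{-192 + \frac{2500}{9}} = \frac{1}{\frac{772}{9}} = \frac{9}{772}$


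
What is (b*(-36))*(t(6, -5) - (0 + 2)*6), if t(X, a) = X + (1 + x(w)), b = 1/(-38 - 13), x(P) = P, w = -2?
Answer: -84/17 ≈ -4.9412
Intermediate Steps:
b = -1/51 (b = 1/(-51) = -1/51 ≈ -0.019608)
t(X, a) = -1 + X (t(X, a) = X + (1 - 2) = X - 1 = -1 + X)
(b*(-36))*(t(6, -5) - (0 + 2)*6) = (-1/51*(-36))*((-1 + 6) - (0 + 2)*6) = 12*(5 - 2*6)/17 = 12*(5 - 1*12)/17 = 12*(5 - 12)/17 = (12/17)*(-7) = -84/17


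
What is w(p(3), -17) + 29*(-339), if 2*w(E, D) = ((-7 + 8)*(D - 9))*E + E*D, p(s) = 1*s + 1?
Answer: -9917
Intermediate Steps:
p(s) = 1 + s (p(s) = s + 1 = 1 + s)
w(E, D) = D*E/2 + E*(-9 + D)/2 (w(E, D) = (((-7 + 8)*(D - 9))*E + E*D)/2 = ((1*(-9 + D))*E + D*E)/2 = ((-9 + D)*E + D*E)/2 = (E*(-9 + D) + D*E)/2 = (D*E + E*(-9 + D))/2 = D*E/2 + E*(-9 + D)/2)
w(p(3), -17) + 29*(-339) = (1 + 3)*(-9 + 2*(-17))/2 + 29*(-339) = (½)*4*(-9 - 34) - 9831 = (½)*4*(-43) - 9831 = -86 - 9831 = -9917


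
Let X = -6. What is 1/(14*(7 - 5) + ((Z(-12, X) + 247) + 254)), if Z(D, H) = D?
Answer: 1/517 ≈ 0.0019342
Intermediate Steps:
1/(14*(7 - 5) + ((Z(-12, X) + 247) + 254)) = 1/(14*(7 - 5) + ((-12 + 247) + 254)) = 1/(14*2 + (235 + 254)) = 1/(28 + 489) = 1/517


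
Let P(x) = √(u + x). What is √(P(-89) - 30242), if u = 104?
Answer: √(-30242 + √15) ≈ 173.89*I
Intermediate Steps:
P(x) = √(104 + x)
√(P(-89) - 30242) = √(√(104 - 89) - 30242) = √(√15 - 30242) = √(-30242 + √15)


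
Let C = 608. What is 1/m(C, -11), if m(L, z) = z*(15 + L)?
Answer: -1/6853 ≈ -0.00014592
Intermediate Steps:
1/m(C, -11) = 1/(-11*(15 + 608)) = 1/(-11*623) = 1/(-6853) = -1/6853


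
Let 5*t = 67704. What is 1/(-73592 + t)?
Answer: -5/300256 ≈ -1.6652e-5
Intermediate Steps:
t = 67704/5 (t = (⅕)*67704 = 67704/5 ≈ 13541.)
1/(-73592 + t) = 1/(-73592 + 67704/5) = 1/(-300256/5) = -5/300256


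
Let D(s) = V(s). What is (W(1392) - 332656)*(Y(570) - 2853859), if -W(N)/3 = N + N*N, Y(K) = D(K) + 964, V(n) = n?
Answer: 17541296740800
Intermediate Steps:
D(s) = s
Y(K) = 964 + K (Y(K) = K + 964 = 964 + K)
W(N) = -3*N - 3*N² (W(N) = -3*(N + N*N) = -3*(N + N²) = -3*N - 3*N²)
(W(1392) - 332656)*(Y(570) - 2853859) = (-3*1392*(1 + 1392) - 332656)*((964 + 570) - 2853859) = (-3*1392*1393 - 332656)*(1534 - 2853859) = (-5817168 - 332656)*(-2852325) = -6149824*(-2852325) = 17541296740800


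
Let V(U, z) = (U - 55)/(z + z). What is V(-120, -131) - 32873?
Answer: -8612551/262 ≈ -32872.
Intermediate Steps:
V(U, z) = (-55 + U)/(2*z) (V(U, z) = (-55 + U)/((2*z)) = (-55 + U)*(1/(2*z)) = (-55 + U)/(2*z))
V(-120, -131) - 32873 = (1/2)*(-55 - 120)/(-131) - 32873 = (1/2)*(-1/131)*(-175) - 32873 = 175/262 - 32873 = -8612551/262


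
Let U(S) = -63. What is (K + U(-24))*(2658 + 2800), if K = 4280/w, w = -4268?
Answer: -372732278/1067 ≈ -3.4933e+5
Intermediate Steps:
K = -1070/1067 (K = 4280/(-4268) = 4280*(-1/4268) = -1070/1067 ≈ -1.0028)
(K + U(-24))*(2658 + 2800) = (-1070/1067 - 63)*(2658 + 2800) = -68291/1067*5458 = -372732278/1067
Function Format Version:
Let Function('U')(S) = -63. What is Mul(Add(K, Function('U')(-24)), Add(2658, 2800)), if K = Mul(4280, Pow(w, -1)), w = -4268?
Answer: Rational(-372732278, 1067) ≈ -3.4933e+5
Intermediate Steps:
K = Rational(-1070, 1067) (K = Mul(4280, Pow(-4268, -1)) = Mul(4280, Rational(-1, 4268)) = Rational(-1070, 1067) ≈ -1.0028)
Mul(Add(K, Function('U')(-24)), Add(2658, 2800)) = Mul(Add(Rational(-1070, 1067), -63), Add(2658, 2800)) = Mul(Rational(-68291, 1067), 5458) = Rational(-372732278, 1067)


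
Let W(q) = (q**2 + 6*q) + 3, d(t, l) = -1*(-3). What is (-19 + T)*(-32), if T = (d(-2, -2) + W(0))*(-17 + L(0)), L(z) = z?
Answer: 3872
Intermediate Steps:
d(t, l) = 3
W(q) = 3 + q**2 + 6*q
T = -102 (T = (3 + (3 + 0**2 + 6*0))*(-17 + 0) = (3 + (3 + 0 + 0))*(-17) = (3 + 3)*(-17) = 6*(-17) = -102)
(-19 + T)*(-32) = (-19 - 102)*(-32) = -121*(-32) = 3872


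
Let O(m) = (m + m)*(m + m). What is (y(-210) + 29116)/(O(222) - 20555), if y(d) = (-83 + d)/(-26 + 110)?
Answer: 2445451/14832804 ≈ 0.16487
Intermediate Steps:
O(m) = 4*m² (O(m) = (2*m)*(2*m) = 4*m²)
y(d) = -83/84 + d/84 (y(d) = (-83 + d)/84 = (-83 + d)*(1/84) = -83/84 + d/84)
(y(-210) + 29116)/(O(222) - 20555) = ((-83/84 + (1/84)*(-210)) + 29116)/(4*222² - 20555) = ((-83/84 - 5/2) + 29116)/(4*49284 - 20555) = (-293/84 + 29116)/(197136 - 20555) = (2445451/84)/176581 = (2445451/84)*(1/176581) = 2445451/14832804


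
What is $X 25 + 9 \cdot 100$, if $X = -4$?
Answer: $800$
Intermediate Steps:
$X 25 + 9 \cdot 100 = \left(-4\right) 25 + 9 \cdot 100 = -100 + 900 = 800$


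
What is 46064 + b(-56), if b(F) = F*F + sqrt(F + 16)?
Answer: 49200 + 2*I*sqrt(10) ≈ 49200.0 + 6.3246*I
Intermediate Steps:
b(F) = F**2 + sqrt(16 + F)
46064 + b(-56) = 46064 + ((-56)**2 + sqrt(16 - 56)) = 46064 + (3136 + sqrt(-40)) = 46064 + (3136 + 2*I*sqrt(10)) = 49200 + 2*I*sqrt(10)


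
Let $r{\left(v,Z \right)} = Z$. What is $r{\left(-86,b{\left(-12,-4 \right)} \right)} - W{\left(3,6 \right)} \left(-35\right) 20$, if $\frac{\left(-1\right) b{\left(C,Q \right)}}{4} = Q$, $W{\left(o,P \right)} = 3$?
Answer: $2116$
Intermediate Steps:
$b{\left(C,Q \right)} = - 4 Q$
$r{\left(-86,b{\left(-12,-4 \right)} \right)} - W{\left(3,6 \right)} \left(-35\right) 20 = \left(-4\right) \left(-4\right) - 3 \left(-35\right) 20 = 16 - \left(-105\right) 20 = 16 - -2100 = 16 + 2100 = 2116$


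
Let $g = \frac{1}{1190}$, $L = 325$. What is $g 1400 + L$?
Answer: $\frac{5545}{17} \approx 326.18$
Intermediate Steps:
$g = \frac{1}{1190} \approx 0.00084034$
$g 1400 + L = \frac{1}{1190} \cdot 1400 + 325 = \frac{20}{17} + 325 = \frac{5545}{17}$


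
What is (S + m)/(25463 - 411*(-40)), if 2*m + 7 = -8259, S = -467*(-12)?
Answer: 1471/41903 ≈ 0.035105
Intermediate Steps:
S = 5604
m = -4133 (m = -7/2 + (½)*(-8259) = -7/2 - 8259/2 = -4133)
(S + m)/(25463 - 411*(-40)) = (5604 - 4133)/(25463 - 411*(-40)) = 1471/(25463 + 16440) = 1471/41903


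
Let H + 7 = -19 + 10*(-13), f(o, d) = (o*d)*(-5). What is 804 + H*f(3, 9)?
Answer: 21864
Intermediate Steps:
f(o, d) = -5*d*o (f(o, d) = (d*o)*(-5) = -5*d*o)
H = -156 (H = -7 + (-19 + 10*(-13)) = -7 + (-19 - 130) = -7 - 149 = -156)
804 + H*f(3, 9) = 804 - (-780)*9*3 = 804 - 156*(-135) = 804 + 21060 = 21864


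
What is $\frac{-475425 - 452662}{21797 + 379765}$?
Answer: $- \frac{928087}{401562} \approx -2.3112$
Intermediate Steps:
$\frac{-475425 - 452662}{21797 + 379765} = - \frac{928087}{401562}$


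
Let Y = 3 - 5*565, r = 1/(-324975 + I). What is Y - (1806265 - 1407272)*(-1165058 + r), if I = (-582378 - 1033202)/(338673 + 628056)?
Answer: 146039303391348033526957/314164372355 ≈ 4.6485e+11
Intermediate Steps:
I = -1615580/966729 ≈ -1.6712
r = -966729/314164372355 (r = 1/(-324975 - 1615580/966729) = 1/(-314164372355/966729) = -966729/314164372355 ≈ -3.0771e-6)
Y = -2822 (Y = 3 - 2825 = -2822)
Y - (1806265 - 1407272)*(-1165058 + r) = -2822 - (1806265 - 1407272)*(-1165058 - 966729/314164372355) = -2822 - 398993*(-366019715328138319)/314164372355 = -2822 - 1*(-146039304277919892312767/314164372355) = -2822 + 146039304277919892312767/314164372355 = 146039303391348033526957/314164372355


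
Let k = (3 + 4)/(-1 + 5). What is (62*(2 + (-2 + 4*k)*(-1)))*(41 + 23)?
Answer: -11904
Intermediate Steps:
k = 7/4 ≈ 1.7500
(62*(2 + (-2 + 4*k)*(-1)))*(41 + 23) = (62*(2 + (-2 + 4*(7/4))*(-1)))*(41 + 23) = (62*(2 + (-2 + 7)*(-1)))*64 = (62*(2 + 5*(-1)))*64 = (62*(2 - 5))*64 = (62*(-3))*64 = -186*64 = -11904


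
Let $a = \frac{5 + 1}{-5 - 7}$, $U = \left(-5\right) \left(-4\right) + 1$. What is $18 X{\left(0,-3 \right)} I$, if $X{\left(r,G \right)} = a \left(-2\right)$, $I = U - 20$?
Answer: $18$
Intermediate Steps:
$U = 21$ ($U = 20 + 1 = 21$)
$a = - \frac{1}{2}$ ($a = \frac{6}{-5 - 7} = \frac{6}{-12} = 6 \left(- \frac{1}{12}\right) = - \frac{1}{2} \approx -0.5$)
$I = 1$ ($I = 21 - 20 = 1$)
$X{\left(r,G \right)} = 1$ ($X{\left(r,G \right)} = \left(- \frac{1}{2}\right) \left(-2\right) = 1$)
$18 X{\left(0,-3 \right)} I = 18 \cdot 1 \cdot 1 = 18 \cdot 1 = 18$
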